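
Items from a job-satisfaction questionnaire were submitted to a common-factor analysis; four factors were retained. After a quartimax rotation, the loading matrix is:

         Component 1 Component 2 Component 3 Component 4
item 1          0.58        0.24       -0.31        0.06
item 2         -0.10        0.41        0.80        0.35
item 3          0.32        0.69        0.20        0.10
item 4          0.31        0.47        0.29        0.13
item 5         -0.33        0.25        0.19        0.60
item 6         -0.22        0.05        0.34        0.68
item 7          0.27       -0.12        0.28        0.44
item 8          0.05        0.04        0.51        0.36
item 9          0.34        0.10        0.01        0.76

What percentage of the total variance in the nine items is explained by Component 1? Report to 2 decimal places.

9.92%

SS loadings for Component 1 = 0.58² + (-0.10)² + 0.32² + 0.31² + (-0.33)² + (-0.22)² + 0.27² + 0.05² + 0.34² = 0.8932
With 9 standardized items, total variance = 9. Proportion = 0.8932/9 = 0.0992 → 9.92%.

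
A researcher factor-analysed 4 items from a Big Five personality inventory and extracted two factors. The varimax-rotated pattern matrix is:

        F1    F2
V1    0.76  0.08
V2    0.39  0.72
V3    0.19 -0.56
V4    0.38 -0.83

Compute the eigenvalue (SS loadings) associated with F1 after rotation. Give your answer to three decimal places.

SS loadings for F1 = 0.76² + 0.39² + 0.19² + 0.38² = 0.5776 + 0.1521 + 0.0361 + 0.1444 = 0.9102

0.910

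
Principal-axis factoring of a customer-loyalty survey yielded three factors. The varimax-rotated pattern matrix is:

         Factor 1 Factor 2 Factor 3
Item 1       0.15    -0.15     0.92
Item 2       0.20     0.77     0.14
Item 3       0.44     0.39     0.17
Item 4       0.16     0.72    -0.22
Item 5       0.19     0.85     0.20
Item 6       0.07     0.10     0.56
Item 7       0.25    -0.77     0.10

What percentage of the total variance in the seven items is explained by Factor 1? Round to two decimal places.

SS loadings for Factor 1 = 0.15² + 0.20² + 0.44² + 0.16² + 0.19² + 0.07² + 0.25² = 0.3852
With 7 standardized items, total variance = 7. Proportion = 0.3852/7 = 0.0550 → 5.50%.

5.50%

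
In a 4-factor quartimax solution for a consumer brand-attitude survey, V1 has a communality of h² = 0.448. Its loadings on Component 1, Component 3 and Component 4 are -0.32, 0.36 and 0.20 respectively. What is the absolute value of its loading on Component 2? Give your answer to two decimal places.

0.42

Under orthogonal rotation h² = Σλ², so λ_Component 2² = h² − (0.2720) = 0.448 − 0.2720 = 0.1760.
|λ| = √0.1760 = 0.4195.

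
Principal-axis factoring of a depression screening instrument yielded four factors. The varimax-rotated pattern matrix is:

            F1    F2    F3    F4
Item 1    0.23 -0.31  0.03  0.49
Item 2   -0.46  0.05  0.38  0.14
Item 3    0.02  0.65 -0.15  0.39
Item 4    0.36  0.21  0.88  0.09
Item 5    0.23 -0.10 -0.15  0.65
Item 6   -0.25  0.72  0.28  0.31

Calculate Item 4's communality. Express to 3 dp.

h² = 0.36² + 0.21² + 0.88² + 0.09² = 0.1296 + 0.0441 + 0.7744 + 0.0081 = 0.9562

0.956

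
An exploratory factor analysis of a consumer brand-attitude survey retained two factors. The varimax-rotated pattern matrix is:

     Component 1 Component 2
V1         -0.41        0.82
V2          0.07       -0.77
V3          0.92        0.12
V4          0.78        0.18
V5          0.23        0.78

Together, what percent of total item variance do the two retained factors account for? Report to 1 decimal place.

72.0%

SS loadings by factor: 1.6807, 1.9205; total = 3.6012.
Total variance with 5 standardized items is 5, so the solution explains 3.6012/5 = 0.7202 = 72.02%.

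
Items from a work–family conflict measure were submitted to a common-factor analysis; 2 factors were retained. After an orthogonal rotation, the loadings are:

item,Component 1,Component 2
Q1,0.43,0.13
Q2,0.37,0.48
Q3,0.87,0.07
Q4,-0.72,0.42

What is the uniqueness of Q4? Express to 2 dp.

h² = (-0.72)² + 0.42² = 0.5184 + 0.1764 = 0.6948
Uniqueness u² = 1 − h² = 1 − 0.6948 = 0.3052

0.31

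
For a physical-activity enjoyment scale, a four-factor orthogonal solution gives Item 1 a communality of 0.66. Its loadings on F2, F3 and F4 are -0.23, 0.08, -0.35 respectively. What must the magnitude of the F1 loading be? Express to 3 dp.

0.692

Under orthogonal rotation h² = Σλ², so λ_F1² = h² − (0.1818) = 0.66 − 0.1818 = 0.4782.
|λ| = √0.4782 = 0.6915.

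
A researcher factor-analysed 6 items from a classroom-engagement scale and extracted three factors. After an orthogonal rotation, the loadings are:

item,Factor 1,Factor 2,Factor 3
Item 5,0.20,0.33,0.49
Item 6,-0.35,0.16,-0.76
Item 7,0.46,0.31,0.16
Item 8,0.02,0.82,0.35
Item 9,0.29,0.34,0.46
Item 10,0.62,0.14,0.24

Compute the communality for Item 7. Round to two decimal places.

h² = 0.46² + 0.31² + 0.16² = 0.2116 + 0.0961 + 0.0256 = 0.3333

0.33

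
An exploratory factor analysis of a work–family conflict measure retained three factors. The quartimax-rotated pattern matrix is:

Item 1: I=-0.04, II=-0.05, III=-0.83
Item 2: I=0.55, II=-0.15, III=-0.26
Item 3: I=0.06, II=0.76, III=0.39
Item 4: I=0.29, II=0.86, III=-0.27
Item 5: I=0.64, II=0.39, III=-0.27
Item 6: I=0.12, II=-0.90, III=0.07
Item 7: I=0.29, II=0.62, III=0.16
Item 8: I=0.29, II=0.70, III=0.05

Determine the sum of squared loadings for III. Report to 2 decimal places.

SS loadings for III = (-0.83)² + (-0.26)² + 0.39² + (-0.27)² + (-0.27)² + 0.07² + 0.16² + 0.05² = 0.6889 + 0.0676 + 0.1521 + 0.0729 + 0.0729 + 0.0049 + 0.0256 + 0.0025 = 1.0874

1.09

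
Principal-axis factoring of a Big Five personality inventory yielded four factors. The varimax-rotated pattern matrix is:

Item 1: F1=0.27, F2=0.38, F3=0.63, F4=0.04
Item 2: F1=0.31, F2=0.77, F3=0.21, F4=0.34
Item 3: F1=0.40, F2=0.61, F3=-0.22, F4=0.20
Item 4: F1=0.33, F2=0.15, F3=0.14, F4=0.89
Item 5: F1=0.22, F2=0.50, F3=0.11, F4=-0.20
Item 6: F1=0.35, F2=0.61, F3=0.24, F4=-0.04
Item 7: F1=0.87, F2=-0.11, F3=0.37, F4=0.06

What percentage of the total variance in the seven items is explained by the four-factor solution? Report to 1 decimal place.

Communalities: 0.6158, 0.8487, 0.6205, 0.9431, 0.3505, 0.5538, 0.9095; Σh² = 4.8419.
Total variance with 7 standardized items is 7, so the solution explains 4.8419/7 = 0.6917 = 69.17%.

69.2%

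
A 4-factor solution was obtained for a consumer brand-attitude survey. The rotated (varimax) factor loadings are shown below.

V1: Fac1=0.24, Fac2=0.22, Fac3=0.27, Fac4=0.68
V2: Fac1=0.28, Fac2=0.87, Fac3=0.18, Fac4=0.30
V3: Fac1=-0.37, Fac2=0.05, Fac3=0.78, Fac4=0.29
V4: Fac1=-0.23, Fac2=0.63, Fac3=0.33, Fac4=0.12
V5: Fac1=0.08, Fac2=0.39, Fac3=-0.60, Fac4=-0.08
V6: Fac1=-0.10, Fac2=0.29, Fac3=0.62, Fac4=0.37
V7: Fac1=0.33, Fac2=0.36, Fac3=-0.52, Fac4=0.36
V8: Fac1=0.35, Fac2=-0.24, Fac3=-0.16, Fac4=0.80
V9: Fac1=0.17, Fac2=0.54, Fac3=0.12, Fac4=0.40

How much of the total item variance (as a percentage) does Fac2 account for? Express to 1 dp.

21.3%

SS loadings for Fac2 = 0.22² + 0.87² + 0.05² + 0.63² + 0.39² + 0.29² + 0.36² + (-0.24)² + 0.54² = 1.9197
With 9 standardized items, total variance = 9. Proportion = 1.9197/9 = 0.2133 → 21.33%.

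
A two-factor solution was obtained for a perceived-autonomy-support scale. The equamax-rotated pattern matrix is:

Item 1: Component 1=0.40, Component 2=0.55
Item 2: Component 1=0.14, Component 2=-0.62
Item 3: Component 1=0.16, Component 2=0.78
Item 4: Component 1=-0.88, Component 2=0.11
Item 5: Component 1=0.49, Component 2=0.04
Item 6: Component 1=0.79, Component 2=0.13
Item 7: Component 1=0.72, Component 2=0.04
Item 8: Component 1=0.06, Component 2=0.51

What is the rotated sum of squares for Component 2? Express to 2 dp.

1.59

SS loadings for Component 2 = 0.55² + (-0.62)² + 0.78² + 0.11² + 0.04² + 0.13² + 0.04² + 0.51² = 0.3025 + 0.3844 + 0.6084 + 0.0121 + 0.0016 + 0.0169 + 0.0016 + 0.2601 = 1.5876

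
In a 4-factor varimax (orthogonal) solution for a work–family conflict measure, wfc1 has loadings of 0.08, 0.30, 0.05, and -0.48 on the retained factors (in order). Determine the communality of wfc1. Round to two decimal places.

0.33

h² = 0.08² + 0.30² + 0.05² + (-0.48)² = 0.0064 + 0.0900 + 0.0025 + 0.2304 = 0.3293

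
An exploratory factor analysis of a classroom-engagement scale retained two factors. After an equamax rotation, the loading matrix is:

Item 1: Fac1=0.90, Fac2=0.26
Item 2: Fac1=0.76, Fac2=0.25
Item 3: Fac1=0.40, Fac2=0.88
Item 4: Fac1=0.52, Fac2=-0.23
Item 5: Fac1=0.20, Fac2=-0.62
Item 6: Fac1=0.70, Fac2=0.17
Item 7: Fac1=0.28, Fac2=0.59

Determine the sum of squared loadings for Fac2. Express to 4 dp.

SS loadings for Fac2 = 0.26² + 0.25² + 0.88² + (-0.23)² + (-0.62)² + 0.17² + 0.59² = 0.0676 + 0.0625 + 0.7744 + 0.0529 + 0.3844 + 0.0289 + 0.3481 = 1.7188

1.7188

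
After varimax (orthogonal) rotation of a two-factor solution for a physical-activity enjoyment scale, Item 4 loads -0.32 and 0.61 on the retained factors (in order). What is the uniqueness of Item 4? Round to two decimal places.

h² = (-0.32)² + 0.61² = 0.1024 + 0.3721 = 0.4745
Uniqueness u² = 1 − h² = 1 − 0.4745 = 0.5255

0.53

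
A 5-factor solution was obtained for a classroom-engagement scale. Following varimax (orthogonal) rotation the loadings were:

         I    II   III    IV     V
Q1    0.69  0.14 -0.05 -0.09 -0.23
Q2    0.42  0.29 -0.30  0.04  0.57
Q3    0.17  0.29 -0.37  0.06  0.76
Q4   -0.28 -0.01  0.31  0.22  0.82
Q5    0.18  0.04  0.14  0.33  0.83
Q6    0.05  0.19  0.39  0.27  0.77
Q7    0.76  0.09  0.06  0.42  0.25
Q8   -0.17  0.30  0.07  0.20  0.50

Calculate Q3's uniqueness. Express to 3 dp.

0.169

h² = 0.17² + 0.29² + (-0.37)² + 0.06² + 0.76² = 0.0289 + 0.0841 + 0.1369 + 0.0036 + 0.5776 = 0.8311
Uniqueness u² = 1 − h² = 1 − 0.8311 = 0.1689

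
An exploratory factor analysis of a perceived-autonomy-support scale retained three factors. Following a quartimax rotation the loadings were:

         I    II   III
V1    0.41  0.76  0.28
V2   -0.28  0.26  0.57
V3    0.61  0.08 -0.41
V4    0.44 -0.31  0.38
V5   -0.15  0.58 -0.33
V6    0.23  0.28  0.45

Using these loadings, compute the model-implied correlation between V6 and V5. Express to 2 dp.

r̂ = Σ λ_i·λ_j across factors = (0.23)(-0.15) + (0.28)(0.58) + (0.45)(-0.33)
  = -0.0345 +0.1624 -0.1485 = -0.0206

-0.02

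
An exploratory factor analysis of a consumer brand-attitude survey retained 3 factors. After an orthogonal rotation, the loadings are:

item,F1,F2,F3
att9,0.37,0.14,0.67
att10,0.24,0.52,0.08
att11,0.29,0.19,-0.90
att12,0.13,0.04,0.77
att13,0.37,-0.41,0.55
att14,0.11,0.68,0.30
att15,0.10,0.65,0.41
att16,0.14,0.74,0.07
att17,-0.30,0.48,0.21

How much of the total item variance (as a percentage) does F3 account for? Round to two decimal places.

SS loadings for F3 = 0.67² + 0.08² + (-0.90)² + 0.77² + 0.55² + 0.30² + 0.41² + 0.07² + 0.21² = 2.4678
With 9 standardized items, total variance = 9. Proportion = 2.4678/9 = 0.2742 → 27.42%.

27.42%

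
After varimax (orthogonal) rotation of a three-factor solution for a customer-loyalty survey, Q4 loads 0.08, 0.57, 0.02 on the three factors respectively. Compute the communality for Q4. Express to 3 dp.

h² = 0.08² + 0.57² + 0.02² = 0.0064 + 0.3249 + 0.0004 = 0.3317

0.332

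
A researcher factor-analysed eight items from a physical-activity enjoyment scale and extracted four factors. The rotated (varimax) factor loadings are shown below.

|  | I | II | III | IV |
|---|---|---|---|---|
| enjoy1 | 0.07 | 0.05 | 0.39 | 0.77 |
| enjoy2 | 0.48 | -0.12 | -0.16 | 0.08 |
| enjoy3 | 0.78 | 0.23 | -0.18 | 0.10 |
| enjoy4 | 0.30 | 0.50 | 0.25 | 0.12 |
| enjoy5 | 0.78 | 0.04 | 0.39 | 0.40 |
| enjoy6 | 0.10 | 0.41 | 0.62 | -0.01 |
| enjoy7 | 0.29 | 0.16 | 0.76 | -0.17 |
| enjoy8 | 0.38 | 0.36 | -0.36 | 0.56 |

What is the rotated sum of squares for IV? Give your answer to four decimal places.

1.1263

SS loadings for IV = 0.77² + 0.08² + 0.10² + 0.12² + 0.40² + (-0.01)² + (-0.17)² + 0.56² = 0.5929 + 0.0064 + 0.0100 + 0.0144 + 0.1600 + 0.0001 + 0.0289 + 0.3136 = 1.1263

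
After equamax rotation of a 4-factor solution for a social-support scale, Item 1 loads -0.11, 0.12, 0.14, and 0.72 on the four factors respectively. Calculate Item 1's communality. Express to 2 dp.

h² = (-0.11)² + 0.12² + 0.14² + 0.72² = 0.0121 + 0.0144 + 0.0196 + 0.5184 = 0.5645

0.56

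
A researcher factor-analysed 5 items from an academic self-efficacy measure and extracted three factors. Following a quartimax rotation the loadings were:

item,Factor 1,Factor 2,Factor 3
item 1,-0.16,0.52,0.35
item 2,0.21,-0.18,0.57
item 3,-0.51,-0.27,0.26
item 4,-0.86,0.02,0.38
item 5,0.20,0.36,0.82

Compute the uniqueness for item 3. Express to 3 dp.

h² = (-0.51)² + (-0.27)² + 0.26² = 0.2601 + 0.0729 + 0.0676 = 0.4006
Uniqueness u² = 1 − h² = 1 − 0.4006 = 0.5994

0.599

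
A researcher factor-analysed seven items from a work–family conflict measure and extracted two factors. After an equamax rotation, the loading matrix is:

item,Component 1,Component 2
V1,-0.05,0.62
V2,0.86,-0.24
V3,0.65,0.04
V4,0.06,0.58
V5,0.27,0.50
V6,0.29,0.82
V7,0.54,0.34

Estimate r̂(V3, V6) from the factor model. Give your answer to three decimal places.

r̂ = Σ λ_i·λ_j across factors = (0.65)(0.29) + (0.04)(0.82)
  = +0.1885 +0.0328 = 0.2213

0.221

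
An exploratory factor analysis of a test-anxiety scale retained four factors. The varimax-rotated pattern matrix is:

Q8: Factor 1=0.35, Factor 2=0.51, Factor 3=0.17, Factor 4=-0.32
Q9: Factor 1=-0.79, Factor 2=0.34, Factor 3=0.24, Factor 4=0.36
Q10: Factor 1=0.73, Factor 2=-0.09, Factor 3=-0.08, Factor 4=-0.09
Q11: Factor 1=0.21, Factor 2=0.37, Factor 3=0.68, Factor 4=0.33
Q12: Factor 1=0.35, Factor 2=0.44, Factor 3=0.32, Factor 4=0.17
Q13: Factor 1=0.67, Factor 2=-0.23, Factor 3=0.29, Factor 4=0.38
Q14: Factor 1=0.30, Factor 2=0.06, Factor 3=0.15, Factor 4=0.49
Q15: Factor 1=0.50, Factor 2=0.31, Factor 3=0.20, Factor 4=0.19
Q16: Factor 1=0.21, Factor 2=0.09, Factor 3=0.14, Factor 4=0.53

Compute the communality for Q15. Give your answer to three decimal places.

0.422

h² = 0.50² + 0.31² + 0.20² + 0.19² = 0.2500 + 0.0961 + 0.0400 + 0.0361 = 0.4222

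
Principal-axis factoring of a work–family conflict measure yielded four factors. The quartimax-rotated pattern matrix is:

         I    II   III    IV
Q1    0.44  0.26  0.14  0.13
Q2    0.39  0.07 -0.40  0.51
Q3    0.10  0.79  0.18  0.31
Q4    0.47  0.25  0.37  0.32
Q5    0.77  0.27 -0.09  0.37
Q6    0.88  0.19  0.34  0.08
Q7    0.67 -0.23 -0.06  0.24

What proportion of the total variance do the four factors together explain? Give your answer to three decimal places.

Communalities: 0.2977, 0.5771, 0.7626, 0.5227, 0.8108, 0.9325, 0.5630; Σh² = 4.4664.
Total variance with 7 standardized items is 7, so the solution explains 4.4664/7 = 0.6381.

0.638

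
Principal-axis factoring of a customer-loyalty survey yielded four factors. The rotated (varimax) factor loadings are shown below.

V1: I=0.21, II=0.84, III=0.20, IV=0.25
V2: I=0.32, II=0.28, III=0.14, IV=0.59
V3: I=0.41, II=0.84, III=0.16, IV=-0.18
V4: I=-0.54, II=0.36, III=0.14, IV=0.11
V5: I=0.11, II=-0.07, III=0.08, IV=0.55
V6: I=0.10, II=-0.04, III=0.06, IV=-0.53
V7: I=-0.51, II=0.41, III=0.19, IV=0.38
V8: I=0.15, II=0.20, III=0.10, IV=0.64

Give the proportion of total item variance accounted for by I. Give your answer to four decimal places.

SS loadings for I = 0.21² + 0.32² + 0.41² + (-0.54)² + 0.11² + 0.10² + (-0.51)² + 0.15² = 0.9109
Proportion of variance = 0.9109 / 8 = 0.1139.

0.1139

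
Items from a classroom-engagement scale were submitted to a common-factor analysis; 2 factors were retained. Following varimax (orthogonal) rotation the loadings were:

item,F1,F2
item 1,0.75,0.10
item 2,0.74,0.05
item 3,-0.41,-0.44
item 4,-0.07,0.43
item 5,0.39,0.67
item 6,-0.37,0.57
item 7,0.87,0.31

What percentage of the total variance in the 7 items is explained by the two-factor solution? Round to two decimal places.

51.28%

SS loadings by factor: 2.3290, 1.2609; total = 3.5899.
Total variance with 7 standardized items is 7, so the solution explains 3.5899/7 = 0.5128 = 51.28%.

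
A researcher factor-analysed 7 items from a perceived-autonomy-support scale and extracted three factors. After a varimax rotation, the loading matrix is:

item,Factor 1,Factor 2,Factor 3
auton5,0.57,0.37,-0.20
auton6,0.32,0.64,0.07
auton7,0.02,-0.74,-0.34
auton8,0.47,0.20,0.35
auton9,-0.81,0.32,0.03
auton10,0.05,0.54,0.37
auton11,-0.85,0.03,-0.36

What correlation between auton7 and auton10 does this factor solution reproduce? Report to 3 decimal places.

-0.524

r̂ = Σ λ_i·λ_j across factors = (0.02)(0.05) + (-0.74)(0.54) + (-0.34)(0.37)
  = +0.0010 -0.3996 -0.1258 = -0.5244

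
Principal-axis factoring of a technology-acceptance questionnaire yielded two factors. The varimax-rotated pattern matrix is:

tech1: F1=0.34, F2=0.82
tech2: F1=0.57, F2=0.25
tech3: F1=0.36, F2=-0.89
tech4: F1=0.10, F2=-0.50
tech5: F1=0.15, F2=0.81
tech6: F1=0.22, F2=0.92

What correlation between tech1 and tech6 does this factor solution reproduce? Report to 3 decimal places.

0.829

r̂ = Σ λ_i·λ_j across factors = (0.34)(0.22) + (0.82)(0.92)
  = +0.0748 +0.7544 = 0.8292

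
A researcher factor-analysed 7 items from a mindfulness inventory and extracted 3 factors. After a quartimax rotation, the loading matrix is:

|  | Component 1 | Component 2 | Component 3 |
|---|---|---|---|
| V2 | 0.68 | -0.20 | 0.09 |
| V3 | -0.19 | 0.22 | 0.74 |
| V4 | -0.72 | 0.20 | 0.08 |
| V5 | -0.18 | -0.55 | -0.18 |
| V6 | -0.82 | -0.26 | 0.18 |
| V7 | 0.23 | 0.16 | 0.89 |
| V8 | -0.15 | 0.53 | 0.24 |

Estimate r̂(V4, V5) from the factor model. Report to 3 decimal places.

0.005

r̂ = Σ λ_i·λ_j across factors = (-0.72)(-0.18) + (0.20)(-0.55) + (0.08)(-0.18)
  = +0.1296 -0.1100 -0.0144 = 0.0052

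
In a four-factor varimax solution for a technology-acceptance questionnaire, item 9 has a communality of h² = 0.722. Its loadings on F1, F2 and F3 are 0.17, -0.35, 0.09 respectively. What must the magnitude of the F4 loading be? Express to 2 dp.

0.75

Under orthogonal rotation h² = Σλ², so λ_F4² = h² − (0.1595) = 0.722 − 0.1595 = 0.5625.
|λ| = √0.5625 = 0.7500.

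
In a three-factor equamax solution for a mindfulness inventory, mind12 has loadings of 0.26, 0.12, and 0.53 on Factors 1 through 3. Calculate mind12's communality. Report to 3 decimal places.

0.363

h² = 0.26² + 0.12² + 0.53² = 0.0676 + 0.0144 + 0.2809 = 0.3629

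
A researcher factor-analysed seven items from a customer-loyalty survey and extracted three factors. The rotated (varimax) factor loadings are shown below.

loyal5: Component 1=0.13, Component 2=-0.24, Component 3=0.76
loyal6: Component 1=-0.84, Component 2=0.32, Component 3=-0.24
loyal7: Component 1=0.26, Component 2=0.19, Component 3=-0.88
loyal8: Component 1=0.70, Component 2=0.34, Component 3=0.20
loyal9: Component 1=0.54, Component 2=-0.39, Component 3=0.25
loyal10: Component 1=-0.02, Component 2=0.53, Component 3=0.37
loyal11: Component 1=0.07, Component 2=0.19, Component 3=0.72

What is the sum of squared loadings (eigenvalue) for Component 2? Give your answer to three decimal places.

SS loadings for Component 2 = (-0.24)² + 0.32² + 0.19² + 0.34² + (-0.39)² + 0.53² + 0.19² = 0.0576 + 0.1024 + 0.0361 + 0.1156 + 0.1521 + 0.2809 + 0.0361 = 0.7808

0.781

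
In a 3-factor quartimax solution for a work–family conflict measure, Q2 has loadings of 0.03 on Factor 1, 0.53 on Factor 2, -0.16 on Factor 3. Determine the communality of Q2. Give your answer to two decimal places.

0.31

h² = 0.03² + 0.53² + (-0.16)² = 0.0009 + 0.2809 + 0.0256 = 0.3074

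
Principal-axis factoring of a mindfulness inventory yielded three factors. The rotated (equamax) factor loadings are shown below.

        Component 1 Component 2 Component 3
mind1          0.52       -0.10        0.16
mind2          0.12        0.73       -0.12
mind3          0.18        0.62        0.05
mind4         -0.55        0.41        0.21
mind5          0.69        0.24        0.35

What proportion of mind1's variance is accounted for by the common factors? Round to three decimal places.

0.306

h² = 0.52² + (-0.10)² + 0.16² = 0.2704 + 0.0100 + 0.0256 = 0.3060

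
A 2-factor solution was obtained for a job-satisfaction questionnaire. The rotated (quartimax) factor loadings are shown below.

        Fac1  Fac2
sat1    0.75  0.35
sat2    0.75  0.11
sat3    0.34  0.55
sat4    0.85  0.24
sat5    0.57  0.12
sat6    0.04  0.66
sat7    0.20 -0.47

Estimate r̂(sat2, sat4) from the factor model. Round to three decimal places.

0.664

r̂ = Σ λ_i·λ_j across factors = (0.75)(0.85) + (0.11)(0.24)
  = +0.6375 +0.0264 = 0.6639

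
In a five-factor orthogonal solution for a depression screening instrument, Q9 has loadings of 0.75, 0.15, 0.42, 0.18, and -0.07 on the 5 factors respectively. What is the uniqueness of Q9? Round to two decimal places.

h² = 0.75² + 0.15² + 0.42² + 0.18² + (-0.07)² = 0.5625 + 0.0225 + 0.1764 + 0.0324 + 0.0049 = 0.7987
Uniqueness u² = 1 − h² = 1 − 0.7987 = 0.2013

0.20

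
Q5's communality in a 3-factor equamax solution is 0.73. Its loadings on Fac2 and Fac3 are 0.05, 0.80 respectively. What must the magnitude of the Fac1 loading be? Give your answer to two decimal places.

0.30

Under orthogonal rotation h² = Σλ², so λ_Fac1² = h² − (0.6425) = 0.73 − 0.6425 = 0.0875.
|λ| = √0.0875 = 0.2958.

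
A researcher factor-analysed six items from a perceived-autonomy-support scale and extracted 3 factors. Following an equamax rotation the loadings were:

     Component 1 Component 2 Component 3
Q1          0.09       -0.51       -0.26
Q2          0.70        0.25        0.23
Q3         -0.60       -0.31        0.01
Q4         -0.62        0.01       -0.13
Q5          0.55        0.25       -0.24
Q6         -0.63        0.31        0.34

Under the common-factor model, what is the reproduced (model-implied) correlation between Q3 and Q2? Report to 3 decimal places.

r̂ = Σ λ_i·λ_j across factors = (-0.60)(0.70) + (-0.31)(0.25) + (0.01)(0.23)
  = -0.4200 -0.0775 +0.0023 = -0.4952

-0.495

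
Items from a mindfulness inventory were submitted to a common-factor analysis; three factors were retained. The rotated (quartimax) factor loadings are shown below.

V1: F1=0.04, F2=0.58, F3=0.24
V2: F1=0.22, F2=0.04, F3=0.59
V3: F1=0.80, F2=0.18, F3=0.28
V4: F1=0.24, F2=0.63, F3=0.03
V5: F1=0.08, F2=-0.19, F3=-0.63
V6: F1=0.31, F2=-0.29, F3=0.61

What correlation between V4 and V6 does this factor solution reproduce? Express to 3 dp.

-0.090

r̂ = Σ λ_i·λ_j across factors = (0.24)(0.31) + (0.63)(-0.29) + (0.03)(0.61)
  = +0.0744 -0.1827 +0.0183 = -0.0900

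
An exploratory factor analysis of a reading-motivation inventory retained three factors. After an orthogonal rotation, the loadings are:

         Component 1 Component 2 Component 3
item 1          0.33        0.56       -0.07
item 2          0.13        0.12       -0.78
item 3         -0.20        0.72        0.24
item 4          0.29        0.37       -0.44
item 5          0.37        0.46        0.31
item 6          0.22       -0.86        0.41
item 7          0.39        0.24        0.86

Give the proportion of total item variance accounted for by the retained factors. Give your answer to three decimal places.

Communalities: 0.4274, 0.6397, 0.6160, 0.4146, 0.4446, 0.9561, 0.9493; Σh² = 4.4477.
Total variance with 7 standardized items is 7, so the solution explains 4.4477/7 = 0.6354.

0.635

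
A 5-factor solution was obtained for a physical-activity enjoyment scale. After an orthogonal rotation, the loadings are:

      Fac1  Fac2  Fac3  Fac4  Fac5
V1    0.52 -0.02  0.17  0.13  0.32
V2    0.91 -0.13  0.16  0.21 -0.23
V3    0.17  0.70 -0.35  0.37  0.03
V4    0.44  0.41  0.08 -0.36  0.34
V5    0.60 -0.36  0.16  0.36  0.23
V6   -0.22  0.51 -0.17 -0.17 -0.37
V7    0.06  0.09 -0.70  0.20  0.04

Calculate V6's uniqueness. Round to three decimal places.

h² = (-0.22)² + 0.51² + (-0.17)² + (-0.17)² + (-0.37)² = 0.0484 + 0.2601 + 0.0289 + 0.0289 + 0.1369 = 0.5032
Uniqueness u² = 1 − h² = 1 − 0.5032 = 0.4968

0.497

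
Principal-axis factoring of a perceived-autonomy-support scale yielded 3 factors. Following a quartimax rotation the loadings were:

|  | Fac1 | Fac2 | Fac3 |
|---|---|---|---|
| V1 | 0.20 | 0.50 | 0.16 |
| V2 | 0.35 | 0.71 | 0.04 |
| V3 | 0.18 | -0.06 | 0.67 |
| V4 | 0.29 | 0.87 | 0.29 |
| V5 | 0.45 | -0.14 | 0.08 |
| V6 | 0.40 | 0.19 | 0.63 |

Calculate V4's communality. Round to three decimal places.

h² = 0.29² + 0.87² + 0.29² = 0.0841 + 0.7569 + 0.0841 = 0.9251

0.925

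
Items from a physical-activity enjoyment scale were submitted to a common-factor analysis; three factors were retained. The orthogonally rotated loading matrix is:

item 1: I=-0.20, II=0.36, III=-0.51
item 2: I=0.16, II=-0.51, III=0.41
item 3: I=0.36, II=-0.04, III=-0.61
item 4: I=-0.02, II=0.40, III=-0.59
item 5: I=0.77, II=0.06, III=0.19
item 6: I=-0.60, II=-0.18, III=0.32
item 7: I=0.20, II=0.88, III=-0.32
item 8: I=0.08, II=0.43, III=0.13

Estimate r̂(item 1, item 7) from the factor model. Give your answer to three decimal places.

r̂ = Σ λ_i·λ_j across factors = (-0.20)(0.20) + (0.36)(0.88) + (-0.51)(-0.32)
  = -0.0400 +0.3168 +0.1632 = 0.4400

0.440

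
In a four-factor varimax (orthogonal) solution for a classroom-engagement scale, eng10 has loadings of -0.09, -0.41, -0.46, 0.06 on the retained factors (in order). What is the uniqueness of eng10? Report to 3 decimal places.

0.609

h² = (-0.09)² + (-0.41)² + (-0.46)² + 0.06² = 0.0081 + 0.1681 + 0.2116 + 0.0036 = 0.3914
Uniqueness u² = 1 − h² = 1 − 0.3914 = 0.6086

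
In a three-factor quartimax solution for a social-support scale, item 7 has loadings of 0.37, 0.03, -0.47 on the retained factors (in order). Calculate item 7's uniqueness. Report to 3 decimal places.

0.641

h² = 0.37² + 0.03² + (-0.47)² = 0.1369 + 0.0009 + 0.2209 = 0.3587
Uniqueness u² = 1 − h² = 1 − 0.3587 = 0.6413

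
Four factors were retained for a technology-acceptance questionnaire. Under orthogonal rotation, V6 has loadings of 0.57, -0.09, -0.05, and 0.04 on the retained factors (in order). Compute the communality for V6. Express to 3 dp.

h² = 0.57² + (-0.09)² + (-0.05)² + 0.04² = 0.3249 + 0.0081 + 0.0025 + 0.0016 = 0.3371

0.337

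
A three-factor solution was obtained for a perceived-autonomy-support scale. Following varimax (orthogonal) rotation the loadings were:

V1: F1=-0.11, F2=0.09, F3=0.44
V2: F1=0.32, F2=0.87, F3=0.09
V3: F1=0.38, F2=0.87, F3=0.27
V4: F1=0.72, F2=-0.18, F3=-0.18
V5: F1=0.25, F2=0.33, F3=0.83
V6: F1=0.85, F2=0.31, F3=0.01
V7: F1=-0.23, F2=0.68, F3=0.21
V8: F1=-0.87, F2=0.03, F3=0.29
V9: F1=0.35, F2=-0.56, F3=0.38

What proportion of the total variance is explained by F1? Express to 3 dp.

SS loadings for F1 = (-0.11)² + 0.32² + 0.38² + 0.72² + 0.25² + 0.85² + (-0.23)² + (-0.87)² + 0.35² = 2.4946
Proportion of variance = 2.4946 / 9 = 0.2772.

0.277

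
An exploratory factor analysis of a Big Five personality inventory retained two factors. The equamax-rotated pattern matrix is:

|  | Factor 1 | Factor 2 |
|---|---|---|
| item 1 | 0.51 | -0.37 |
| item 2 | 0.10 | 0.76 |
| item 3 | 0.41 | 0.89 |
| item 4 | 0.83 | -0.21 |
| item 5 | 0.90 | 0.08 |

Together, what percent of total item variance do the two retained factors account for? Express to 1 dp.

69.9%

SS loadings by factor: 1.9371, 1.5571; total = 3.4942.
Total variance with 5 standardized items is 5, so the solution explains 3.4942/5 = 0.6988 = 69.88%.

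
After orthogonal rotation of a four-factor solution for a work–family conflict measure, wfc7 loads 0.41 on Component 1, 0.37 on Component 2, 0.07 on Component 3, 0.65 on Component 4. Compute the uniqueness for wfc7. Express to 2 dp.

0.27

h² = 0.41² + 0.37² + 0.07² + 0.65² = 0.1681 + 0.1369 + 0.0049 + 0.4225 = 0.7324
Uniqueness u² = 1 − h² = 1 − 0.7324 = 0.2676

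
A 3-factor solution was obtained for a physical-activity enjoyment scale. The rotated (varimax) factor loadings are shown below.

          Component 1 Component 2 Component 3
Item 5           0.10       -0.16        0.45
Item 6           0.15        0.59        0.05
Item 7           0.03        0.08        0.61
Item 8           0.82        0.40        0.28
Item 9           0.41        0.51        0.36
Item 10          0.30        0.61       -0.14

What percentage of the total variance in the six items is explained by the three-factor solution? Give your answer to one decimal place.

49.0%

Communalities: 0.2381, 0.3731, 0.3794, 0.9108, 0.5578, 0.4817; Σh² = 2.9409.
Total variance with 6 standardized items is 6, so the solution explains 2.9409/6 = 0.4901 = 49.01%.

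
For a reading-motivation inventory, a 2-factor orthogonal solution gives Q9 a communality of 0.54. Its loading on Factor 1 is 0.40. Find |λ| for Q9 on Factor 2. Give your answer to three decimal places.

Under orthogonal rotation h² = Σλ², so λ_Factor 2² = h² − (0.1600) = 0.54 − 0.1600 = 0.3800.
|λ| = √0.3800 = 0.6164.

0.616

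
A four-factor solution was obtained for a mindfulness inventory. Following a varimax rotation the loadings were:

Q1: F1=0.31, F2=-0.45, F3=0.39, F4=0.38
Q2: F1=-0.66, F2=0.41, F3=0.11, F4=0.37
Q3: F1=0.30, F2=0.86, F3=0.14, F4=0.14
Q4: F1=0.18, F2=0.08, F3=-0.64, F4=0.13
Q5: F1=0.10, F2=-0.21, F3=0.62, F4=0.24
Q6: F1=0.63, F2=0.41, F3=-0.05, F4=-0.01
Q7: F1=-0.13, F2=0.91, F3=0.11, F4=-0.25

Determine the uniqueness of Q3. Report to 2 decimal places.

h² = 0.30² + 0.86² + 0.14² + 0.14² = 0.0900 + 0.7396 + 0.0196 + 0.0196 = 0.8688
Uniqueness u² = 1 − h² = 1 − 0.8688 = 0.1312

0.13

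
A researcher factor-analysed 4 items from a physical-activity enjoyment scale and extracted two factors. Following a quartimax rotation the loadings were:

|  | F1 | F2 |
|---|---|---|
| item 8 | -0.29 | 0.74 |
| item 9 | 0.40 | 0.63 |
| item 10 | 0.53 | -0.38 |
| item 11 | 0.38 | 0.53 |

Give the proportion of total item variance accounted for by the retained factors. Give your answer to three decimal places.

0.510

SS loadings by factor: 0.6694, 1.3698; total = 2.0392.
Total variance with 4 standardized items is 4, so the solution explains 2.0392/4 = 0.5098.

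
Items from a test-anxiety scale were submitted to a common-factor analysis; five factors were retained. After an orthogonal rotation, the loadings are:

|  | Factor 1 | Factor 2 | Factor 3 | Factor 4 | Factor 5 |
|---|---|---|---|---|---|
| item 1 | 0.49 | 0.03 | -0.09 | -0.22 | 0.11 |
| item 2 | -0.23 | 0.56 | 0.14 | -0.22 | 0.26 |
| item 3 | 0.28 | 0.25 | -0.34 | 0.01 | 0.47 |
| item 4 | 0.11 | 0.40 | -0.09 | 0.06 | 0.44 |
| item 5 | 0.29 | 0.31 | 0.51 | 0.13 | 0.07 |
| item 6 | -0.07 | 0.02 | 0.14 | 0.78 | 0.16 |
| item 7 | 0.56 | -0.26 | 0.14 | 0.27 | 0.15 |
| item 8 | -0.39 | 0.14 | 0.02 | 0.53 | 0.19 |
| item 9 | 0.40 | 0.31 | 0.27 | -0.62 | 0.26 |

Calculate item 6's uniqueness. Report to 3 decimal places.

h² = (-0.07)² + 0.02² + 0.14² + 0.78² + 0.16² = 0.0049 + 0.0004 + 0.0196 + 0.6084 + 0.0256 = 0.6589
Uniqueness u² = 1 − h² = 1 − 0.6589 = 0.3411

0.341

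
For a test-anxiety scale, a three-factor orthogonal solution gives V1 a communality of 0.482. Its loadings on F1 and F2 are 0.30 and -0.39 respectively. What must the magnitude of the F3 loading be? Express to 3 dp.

Under orthogonal rotation h² = Σλ², so λ_F3² = h² − (0.2421) = 0.482 − 0.2421 = 0.2399.
|λ| = √0.2399 = 0.4898.

0.490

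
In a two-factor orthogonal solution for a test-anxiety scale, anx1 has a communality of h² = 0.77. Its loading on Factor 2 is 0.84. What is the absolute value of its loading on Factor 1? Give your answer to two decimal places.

0.25

Under orthogonal rotation h² = Σλ², so λ_Factor 1² = h² − (0.7056) = 0.77 − 0.7056 = 0.0644.
|λ| = √0.0644 = 0.2538.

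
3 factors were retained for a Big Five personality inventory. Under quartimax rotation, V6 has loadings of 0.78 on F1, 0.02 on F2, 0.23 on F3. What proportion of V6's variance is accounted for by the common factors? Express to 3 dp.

0.662

h² = 0.78² + 0.02² + 0.23² = 0.6084 + 0.0004 + 0.0529 = 0.6617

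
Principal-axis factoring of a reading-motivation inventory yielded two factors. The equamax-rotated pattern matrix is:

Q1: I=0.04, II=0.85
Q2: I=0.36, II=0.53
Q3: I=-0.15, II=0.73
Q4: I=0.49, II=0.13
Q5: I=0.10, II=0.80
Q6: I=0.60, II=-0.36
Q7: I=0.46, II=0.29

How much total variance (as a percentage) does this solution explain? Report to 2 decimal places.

SS loadings by factor: 0.9754, 2.4069; total = 3.3823.
Total variance with 7 standardized items is 7, so the solution explains 3.3823/7 = 0.4832 = 48.32%.

48.32%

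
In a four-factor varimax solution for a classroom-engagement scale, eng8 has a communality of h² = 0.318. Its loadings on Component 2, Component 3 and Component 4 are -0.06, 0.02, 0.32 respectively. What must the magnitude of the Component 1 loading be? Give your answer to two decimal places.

0.46

Under orthogonal rotation h² = Σλ², so λ_Component 1² = h² − (0.1064) = 0.318 − 0.1064 = 0.2116.
|λ| = √0.2116 = 0.4600.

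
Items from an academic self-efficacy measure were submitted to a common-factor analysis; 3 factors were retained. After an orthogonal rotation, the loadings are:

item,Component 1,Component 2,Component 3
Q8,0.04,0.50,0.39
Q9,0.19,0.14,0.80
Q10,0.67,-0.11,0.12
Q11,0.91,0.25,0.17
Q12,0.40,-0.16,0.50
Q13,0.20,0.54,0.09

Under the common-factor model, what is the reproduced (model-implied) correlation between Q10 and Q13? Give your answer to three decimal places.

0.085

r̂ = Σ λ_i·λ_j across factors = (0.67)(0.20) + (-0.11)(0.54) + (0.12)(0.09)
  = +0.1340 -0.0594 +0.0108 = 0.0854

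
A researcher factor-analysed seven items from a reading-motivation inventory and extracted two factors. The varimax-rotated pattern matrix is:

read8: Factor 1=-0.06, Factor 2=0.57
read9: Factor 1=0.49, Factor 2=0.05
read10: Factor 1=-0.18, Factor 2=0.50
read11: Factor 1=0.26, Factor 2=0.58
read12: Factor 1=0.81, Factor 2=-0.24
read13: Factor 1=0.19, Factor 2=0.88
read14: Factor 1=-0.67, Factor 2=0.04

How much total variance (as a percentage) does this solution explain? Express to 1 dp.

46.2%

Communalities: 0.3285, 0.2426, 0.2824, 0.4040, 0.7137, 0.8105, 0.4505; Σh² = 3.2322.
Total variance with 7 standardized items is 7, so the solution explains 3.2322/7 = 0.4617 = 46.17%.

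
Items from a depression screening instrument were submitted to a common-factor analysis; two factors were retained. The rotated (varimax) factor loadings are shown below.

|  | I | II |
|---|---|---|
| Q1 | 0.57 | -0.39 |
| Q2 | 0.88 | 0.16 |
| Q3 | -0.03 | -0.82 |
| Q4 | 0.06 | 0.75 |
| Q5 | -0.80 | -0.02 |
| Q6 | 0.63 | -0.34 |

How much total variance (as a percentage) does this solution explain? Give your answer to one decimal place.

SS loadings by factor: 2.1407, 1.5286; total = 3.6693.
Total variance with 6 standardized items is 6, so the solution explains 3.6693/6 = 0.6115 = 61.15%.

61.2%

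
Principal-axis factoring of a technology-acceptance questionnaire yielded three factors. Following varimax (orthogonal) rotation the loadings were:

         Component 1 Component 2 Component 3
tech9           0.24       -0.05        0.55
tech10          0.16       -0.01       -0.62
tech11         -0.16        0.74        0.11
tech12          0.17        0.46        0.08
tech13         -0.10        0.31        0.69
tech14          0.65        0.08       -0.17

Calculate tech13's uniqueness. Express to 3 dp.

h² = (-0.10)² + 0.31² + 0.69² = 0.0100 + 0.0961 + 0.4761 = 0.5822
Uniqueness u² = 1 − h² = 1 − 0.5822 = 0.4178

0.418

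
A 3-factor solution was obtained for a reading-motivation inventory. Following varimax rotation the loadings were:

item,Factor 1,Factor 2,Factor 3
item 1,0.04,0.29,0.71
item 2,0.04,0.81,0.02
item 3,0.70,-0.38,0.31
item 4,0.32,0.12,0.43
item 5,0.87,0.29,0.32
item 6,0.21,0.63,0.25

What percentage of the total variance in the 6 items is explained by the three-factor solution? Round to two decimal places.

62.12%

Communalities: 0.5898, 0.6581, 0.7305, 0.3017, 0.9434, 0.5035; Σh² = 3.7270.
Total variance with 6 standardized items is 6, so the solution explains 3.7270/6 = 0.6212 = 62.12%.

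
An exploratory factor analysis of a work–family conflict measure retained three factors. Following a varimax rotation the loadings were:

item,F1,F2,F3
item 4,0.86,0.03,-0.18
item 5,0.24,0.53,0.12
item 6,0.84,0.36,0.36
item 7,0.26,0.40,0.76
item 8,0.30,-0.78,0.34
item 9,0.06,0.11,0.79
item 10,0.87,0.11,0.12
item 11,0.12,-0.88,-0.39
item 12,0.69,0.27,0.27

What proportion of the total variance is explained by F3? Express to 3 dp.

0.193

SS loadings for F3 = (-0.18)² + 0.12² + 0.36² + 0.76² + 0.34² + 0.79² + 0.12² + (-0.39)² + 0.27² = 1.7331
Proportion of variance = 1.7331 / 9 = 0.1926.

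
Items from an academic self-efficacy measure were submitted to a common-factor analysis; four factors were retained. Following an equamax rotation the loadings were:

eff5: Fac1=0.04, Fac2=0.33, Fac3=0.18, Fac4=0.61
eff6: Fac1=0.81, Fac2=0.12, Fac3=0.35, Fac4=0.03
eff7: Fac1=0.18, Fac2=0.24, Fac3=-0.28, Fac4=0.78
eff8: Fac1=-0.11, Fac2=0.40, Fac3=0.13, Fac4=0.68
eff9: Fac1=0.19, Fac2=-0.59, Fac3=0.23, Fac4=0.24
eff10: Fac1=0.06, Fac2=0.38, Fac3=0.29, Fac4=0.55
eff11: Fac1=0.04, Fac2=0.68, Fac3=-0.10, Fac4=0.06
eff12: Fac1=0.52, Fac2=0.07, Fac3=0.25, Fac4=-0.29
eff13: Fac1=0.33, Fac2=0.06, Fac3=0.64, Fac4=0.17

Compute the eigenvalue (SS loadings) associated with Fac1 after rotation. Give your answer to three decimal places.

SS loadings for Fac1 = 0.04² + 0.81² + 0.18² + (-0.11)² + 0.19² + 0.06² + 0.04² + 0.52² + 0.33² = 0.0016 + 0.6561 + 0.0324 + 0.0121 + 0.0361 + 0.0036 + 0.0016 + 0.2704 + 0.1089 = 1.1228

1.123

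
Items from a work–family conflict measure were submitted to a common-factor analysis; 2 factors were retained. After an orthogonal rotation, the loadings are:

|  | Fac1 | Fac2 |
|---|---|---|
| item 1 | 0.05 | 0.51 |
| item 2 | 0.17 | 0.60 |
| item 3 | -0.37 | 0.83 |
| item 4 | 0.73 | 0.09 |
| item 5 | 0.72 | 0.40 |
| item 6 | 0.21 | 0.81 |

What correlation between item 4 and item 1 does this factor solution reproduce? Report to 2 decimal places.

r̂ = Σ λ_i·λ_j across factors = (0.73)(0.05) + (0.09)(0.51)
  = +0.0365 +0.0459 = 0.0824

0.08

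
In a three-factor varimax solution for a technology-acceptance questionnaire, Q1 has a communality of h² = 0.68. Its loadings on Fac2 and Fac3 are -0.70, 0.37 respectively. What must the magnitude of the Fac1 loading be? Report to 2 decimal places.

Under orthogonal rotation h² = Σλ², so λ_Fac1² = h² − (0.6269) = 0.68 − 0.6269 = 0.0531.
|λ| = √0.0531 = 0.2304.

0.23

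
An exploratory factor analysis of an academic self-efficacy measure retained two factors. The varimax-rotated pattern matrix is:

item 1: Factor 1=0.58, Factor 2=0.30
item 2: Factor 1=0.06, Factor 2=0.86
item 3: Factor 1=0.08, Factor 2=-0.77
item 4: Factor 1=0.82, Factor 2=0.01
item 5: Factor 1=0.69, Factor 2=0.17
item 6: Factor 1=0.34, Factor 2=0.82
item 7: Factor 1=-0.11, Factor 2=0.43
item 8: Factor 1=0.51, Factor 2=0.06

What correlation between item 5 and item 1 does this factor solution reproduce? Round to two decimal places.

0.45

r̂ = Σ λ_i·λ_j across factors = (0.69)(0.58) + (0.17)(0.30)
  = +0.4002 +0.0510 = 0.4512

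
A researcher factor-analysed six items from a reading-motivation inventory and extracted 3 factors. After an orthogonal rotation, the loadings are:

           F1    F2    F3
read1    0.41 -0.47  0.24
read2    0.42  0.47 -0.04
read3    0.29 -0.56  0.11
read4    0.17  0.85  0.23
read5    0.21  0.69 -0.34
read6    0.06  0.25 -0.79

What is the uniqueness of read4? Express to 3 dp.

h² = 0.17² + 0.85² + 0.23² = 0.0289 + 0.7225 + 0.0529 = 0.8043
Uniqueness u² = 1 − h² = 1 − 0.8043 = 0.1957

0.196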